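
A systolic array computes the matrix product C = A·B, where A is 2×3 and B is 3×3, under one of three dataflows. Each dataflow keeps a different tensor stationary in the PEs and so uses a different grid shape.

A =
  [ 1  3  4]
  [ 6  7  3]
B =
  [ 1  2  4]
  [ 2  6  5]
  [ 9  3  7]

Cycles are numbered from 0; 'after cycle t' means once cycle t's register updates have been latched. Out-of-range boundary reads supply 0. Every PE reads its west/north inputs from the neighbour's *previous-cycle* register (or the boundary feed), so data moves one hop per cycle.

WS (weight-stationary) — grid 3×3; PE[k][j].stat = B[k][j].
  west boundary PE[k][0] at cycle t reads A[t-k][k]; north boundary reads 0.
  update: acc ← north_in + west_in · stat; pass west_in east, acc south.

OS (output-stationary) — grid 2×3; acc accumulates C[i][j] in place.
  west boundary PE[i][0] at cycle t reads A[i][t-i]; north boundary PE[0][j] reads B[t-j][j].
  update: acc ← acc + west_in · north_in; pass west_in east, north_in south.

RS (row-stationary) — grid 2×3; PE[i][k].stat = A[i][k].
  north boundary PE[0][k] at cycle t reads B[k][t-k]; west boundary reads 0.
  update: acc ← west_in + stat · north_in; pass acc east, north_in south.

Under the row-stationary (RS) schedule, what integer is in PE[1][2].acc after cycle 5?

RS on a 2×3 grid — tracing PE[1][2] and its feeders:
  after 0 — PE[0][2] acc=0, pass-E 0, pass-S 0
  after 0 — PE[1][1] acc=0, pass-E 0, pass-S 0
  after 0 — PE[1][2] acc=0, pass-E 0, pass-S 0
  after 1 — PE[0][2] acc=0, pass-E 0, pass-S 0
  after 1 — PE[1][1] acc=0, pass-E 0, pass-S 0
  after 1 — PE[1][2] acc=0, pass-E 0, pass-S 0
  after 2 — PE[0][2] acc=43, pass-E 43, pass-S 9
  after 2 — PE[1][1] acc=20, pass-E 20, pass-S 2
  after 2 — PE[1][2] acc=0, pass-E 0, pass-S 0
  after 3 — PE[0][2] acc=32, pass-E 32, pass-S 3
  after 3 — PE[1][1] acc=54, pass-E 54, pass-S 6
  after 3 — PE[1][2] acc=47, pass-E 47, pass-S 9
  after 4 — PE[0][2] acc=47, pass-E 47, pass-S 7
  after 4 — PE[1][1] acc=59, pass-E 59, pass-S 5
  after 4 — PE[1][2] acc=63, pass-E 63, pass-S 3
  after 5 — PE[0][2] acc=0, pass-E 0, pass-S 0
  after 5 — PE[1][1] acc=0, pass-E 0, pass-S 0
  after 5 — PE[1][2] acc=80, pass-E 80, pass-S 7

PE[1][2].acc = 80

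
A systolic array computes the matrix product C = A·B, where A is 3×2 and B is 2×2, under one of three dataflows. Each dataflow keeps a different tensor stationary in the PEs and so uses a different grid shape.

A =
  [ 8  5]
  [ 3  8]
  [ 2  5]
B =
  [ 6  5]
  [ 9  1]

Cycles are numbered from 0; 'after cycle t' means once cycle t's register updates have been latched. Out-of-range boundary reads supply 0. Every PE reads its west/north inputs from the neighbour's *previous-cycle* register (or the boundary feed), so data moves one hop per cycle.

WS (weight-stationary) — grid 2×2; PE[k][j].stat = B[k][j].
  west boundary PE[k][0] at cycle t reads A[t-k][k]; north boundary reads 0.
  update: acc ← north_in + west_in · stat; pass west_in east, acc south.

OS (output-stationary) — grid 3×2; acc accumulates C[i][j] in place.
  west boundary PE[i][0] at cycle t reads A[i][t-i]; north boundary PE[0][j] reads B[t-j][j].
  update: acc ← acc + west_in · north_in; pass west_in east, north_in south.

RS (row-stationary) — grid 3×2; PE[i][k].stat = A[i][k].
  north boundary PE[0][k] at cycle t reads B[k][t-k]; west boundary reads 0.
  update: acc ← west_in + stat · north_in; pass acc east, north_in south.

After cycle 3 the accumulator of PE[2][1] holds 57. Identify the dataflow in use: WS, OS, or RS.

WS (2×2): PE[2][1] does not exist.
— OS: 3×2; PE[2][1] trace:
  cycle 0: PE[2][1] → acc 0, east 0, south 0
  cycle 1: PE[2][1] → acc 0, east 0, south 0
  cycle 2: PE[2][1] → acc 0, east 0, south 0
  cycle 3: PE[2][1] → acc 10, east 2, south 5
— RS: 3×2; PE[2][1] trace:
  cycle 0: PE[2][1] → acc 0, east 0, south 0
  cycle 1: PE[2][1] → acc 0, east 0, south 0
  cycle 2: PE[2][1] → acc 0, east 0, south 0
  cycle 3: PE[2][1] → acc 57, east 57, south 9

dataflow = RS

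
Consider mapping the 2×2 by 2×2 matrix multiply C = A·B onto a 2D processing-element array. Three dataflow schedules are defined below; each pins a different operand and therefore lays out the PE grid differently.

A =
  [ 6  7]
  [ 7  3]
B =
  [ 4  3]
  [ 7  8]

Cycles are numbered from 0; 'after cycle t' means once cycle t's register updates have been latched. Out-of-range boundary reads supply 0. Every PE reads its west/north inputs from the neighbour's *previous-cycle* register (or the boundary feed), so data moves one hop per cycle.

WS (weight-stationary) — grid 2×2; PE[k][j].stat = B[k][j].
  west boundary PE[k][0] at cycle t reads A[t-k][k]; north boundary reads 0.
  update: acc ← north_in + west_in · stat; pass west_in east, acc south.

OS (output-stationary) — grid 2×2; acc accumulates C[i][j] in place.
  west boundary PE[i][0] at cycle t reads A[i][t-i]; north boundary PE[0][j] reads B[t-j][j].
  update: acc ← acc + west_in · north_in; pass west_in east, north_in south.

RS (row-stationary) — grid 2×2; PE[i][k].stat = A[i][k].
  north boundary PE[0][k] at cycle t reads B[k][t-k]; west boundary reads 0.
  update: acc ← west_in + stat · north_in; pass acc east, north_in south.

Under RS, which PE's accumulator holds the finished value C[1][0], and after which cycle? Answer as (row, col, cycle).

(row, col, cycle) = (1, 1, 2)

Under RS, C[1][0] lands at PE[1][1]:
  @0  [1,1]  acc 0  |  →0  ↓0
  @1  [1,1]  acc 0  |  →0  ↓0
  @2  [1,1]  acc 49  |  →49  ↓7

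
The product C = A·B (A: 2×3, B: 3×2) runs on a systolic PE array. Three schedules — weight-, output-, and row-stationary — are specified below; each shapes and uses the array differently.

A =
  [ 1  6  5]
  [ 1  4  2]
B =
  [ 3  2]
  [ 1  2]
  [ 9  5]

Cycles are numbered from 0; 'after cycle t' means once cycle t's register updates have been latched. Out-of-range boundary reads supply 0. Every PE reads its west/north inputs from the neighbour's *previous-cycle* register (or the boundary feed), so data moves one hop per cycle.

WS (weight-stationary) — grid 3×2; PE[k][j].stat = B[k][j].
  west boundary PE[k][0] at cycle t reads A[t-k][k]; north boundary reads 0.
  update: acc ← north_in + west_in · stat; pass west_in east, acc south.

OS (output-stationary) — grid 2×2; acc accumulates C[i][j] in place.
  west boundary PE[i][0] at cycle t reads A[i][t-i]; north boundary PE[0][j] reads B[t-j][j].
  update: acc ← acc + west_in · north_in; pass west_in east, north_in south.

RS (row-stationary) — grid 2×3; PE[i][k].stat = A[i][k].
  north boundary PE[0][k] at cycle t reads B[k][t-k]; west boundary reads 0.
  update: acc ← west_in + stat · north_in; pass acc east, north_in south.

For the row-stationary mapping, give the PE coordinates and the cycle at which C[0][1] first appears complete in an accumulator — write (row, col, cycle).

(row, col, cycle) = (0, 2, 3)

RS — PE[0][2] is where C[0][1] collects:
  [0] (0,2) acc=0 (h:0 v:0)
  [1] (0,2) acc=0 (h:0 v:0)
  [2] (0,2) acc=54 (h:54 v:9)
  [3] (0,2) acc=39 (h:39 v:5)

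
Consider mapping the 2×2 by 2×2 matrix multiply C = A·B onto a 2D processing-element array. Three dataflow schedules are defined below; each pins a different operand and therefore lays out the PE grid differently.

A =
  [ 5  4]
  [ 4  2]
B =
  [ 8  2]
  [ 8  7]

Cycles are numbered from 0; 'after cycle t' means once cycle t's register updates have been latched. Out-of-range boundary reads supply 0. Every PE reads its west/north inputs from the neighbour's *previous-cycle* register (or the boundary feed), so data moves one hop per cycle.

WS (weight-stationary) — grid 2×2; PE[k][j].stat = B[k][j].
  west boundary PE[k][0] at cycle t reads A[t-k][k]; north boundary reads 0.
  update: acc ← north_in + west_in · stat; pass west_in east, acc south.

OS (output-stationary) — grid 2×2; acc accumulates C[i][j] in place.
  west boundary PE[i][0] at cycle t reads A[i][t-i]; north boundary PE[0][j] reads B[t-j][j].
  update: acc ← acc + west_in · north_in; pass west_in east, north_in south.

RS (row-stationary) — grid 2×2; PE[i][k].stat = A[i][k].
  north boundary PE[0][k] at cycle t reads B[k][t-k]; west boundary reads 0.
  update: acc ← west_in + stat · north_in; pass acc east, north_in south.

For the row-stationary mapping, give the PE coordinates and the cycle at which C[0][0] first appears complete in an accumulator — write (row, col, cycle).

(row, col, cycle) = (0, 1, 1)

RS — PE[0][1] is where C[0][0] collects:
  cycle 0: PE[0][1] → acc 0, east 0, south 0
  cycle 1: PE[0][1] → acc 72, east 72, south 8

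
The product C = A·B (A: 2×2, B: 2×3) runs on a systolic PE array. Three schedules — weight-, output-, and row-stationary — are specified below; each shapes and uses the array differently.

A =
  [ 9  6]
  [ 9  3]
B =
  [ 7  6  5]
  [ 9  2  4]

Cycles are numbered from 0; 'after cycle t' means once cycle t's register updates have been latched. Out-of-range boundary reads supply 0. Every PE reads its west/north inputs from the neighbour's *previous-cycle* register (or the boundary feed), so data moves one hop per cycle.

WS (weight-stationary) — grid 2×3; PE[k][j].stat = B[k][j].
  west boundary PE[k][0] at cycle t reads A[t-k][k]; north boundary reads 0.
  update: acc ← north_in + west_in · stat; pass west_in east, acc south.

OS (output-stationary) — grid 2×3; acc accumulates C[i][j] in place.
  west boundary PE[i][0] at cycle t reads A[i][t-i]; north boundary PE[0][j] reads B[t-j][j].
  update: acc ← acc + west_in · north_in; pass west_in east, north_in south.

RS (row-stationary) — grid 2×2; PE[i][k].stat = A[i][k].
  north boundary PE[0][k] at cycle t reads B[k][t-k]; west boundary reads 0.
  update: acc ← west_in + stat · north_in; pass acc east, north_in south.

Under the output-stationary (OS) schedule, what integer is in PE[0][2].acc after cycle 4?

PE[0][2].acc = 69

Tracing OS — 2×3 array, target PE[0][2]:
  cycle 0: PE[0][1] → acc 0, east 0, south 0
  cycle 0: PE[0][2] → acc 0, east 0, south 0
  cycle 1: PE[0][1] → acc 54, east 9, south 6
  cycle 1: PE[0][2] → acc 0, east 0, south 0
  cycle 2: PE[0][1] → acc 66, east 6, south 2
  cycle 2: PE[0][2] → acc 45, east 9, south 5
  cycle 3: PE[0][1] → acc 66, east 0, south 0
  cycle 3: PE[0][2] → acc 69, east 6, south 4
  cycle 4: PE[0][1] → acc 66, east 0, south 0
  cycle 4: PE[0][2] → acc 69, east 0, south 0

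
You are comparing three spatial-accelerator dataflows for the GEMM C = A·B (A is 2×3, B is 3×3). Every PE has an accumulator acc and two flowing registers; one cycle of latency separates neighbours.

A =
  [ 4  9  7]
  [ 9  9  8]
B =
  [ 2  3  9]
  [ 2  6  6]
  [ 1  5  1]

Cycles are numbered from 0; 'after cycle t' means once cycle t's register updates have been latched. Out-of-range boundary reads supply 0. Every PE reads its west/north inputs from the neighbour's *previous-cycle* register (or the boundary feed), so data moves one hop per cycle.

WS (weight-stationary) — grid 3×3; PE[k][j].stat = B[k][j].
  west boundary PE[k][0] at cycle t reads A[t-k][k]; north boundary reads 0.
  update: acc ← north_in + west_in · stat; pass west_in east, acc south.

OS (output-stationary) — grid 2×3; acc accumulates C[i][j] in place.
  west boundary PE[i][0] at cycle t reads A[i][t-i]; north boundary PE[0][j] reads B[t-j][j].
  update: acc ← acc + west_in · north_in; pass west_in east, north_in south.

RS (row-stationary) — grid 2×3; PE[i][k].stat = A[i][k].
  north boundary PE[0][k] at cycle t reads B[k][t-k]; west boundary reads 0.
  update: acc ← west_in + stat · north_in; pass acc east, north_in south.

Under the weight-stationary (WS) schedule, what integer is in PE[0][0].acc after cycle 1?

WS (3×3). Following PE[0][0] plus its west/north inputs:
  0: (0,0).acc=8  regs=<4,8>
  1: (0,0).acc=18  regs=<9,18>

PE[0][0].acc = 18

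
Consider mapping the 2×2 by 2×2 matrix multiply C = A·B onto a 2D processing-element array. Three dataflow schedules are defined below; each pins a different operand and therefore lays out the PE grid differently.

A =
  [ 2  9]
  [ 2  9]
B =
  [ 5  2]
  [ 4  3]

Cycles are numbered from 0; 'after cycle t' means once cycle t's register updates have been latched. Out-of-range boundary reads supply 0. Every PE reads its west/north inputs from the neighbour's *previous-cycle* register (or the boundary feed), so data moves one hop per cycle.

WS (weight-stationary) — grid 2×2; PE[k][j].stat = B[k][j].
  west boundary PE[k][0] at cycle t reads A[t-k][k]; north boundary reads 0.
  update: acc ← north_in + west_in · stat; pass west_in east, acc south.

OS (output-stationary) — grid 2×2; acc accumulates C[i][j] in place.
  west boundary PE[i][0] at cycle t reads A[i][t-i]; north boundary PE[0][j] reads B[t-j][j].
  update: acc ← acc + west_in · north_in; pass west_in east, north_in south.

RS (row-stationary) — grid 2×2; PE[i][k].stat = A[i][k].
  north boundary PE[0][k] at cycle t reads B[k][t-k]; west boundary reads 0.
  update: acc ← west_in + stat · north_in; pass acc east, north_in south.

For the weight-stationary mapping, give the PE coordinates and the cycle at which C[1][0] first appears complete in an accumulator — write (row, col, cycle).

WS — PE[1][0] is where C[1][0] collects:
  0: (1,0).acc=0  regs=<0,0>
  1: (1,0).acc=46  regs=<9,46>
  2: (1,0).acc=46  regs=<9,46>

(row, col, cycle) = (1, 0, 2)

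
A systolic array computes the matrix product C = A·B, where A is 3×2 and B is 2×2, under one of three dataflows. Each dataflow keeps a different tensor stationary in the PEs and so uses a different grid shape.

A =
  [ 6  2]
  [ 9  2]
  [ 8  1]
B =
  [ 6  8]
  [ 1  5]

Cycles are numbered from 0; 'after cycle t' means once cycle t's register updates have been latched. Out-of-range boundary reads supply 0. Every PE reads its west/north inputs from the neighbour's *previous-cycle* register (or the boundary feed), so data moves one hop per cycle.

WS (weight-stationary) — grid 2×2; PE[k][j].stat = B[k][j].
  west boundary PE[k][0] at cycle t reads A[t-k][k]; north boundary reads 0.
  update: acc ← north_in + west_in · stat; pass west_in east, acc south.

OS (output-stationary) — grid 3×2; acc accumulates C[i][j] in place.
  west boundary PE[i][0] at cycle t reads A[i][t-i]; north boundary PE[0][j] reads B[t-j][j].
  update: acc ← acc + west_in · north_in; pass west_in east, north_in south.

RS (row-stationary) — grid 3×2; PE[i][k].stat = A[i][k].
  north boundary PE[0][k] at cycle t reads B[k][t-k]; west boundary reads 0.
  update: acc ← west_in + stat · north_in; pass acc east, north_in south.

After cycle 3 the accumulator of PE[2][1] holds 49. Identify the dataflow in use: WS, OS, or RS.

dataflow = RS

WS (2×2): PE[2][1] does not exist.
OS [3×2] PE[2][1] across cycles:
  0: (2,1).acc=0  regs=<0,0>
  1: (2,1).acc=0  regs=<0,0>
  2: (2,1).acc=0  regs=<0,0>
  3: (2,1).acc=64  regs=<8,8>
RS [3×2] PE[2][1] across cycles:
  0: (2,1).acc=0  regs=<0,0>
  1: (2,1).acc=0  regs=<0,0>
  2: (2,1).acc=0  regs=<0,0>
  3: (2,1).acc=49  regs=<49,1>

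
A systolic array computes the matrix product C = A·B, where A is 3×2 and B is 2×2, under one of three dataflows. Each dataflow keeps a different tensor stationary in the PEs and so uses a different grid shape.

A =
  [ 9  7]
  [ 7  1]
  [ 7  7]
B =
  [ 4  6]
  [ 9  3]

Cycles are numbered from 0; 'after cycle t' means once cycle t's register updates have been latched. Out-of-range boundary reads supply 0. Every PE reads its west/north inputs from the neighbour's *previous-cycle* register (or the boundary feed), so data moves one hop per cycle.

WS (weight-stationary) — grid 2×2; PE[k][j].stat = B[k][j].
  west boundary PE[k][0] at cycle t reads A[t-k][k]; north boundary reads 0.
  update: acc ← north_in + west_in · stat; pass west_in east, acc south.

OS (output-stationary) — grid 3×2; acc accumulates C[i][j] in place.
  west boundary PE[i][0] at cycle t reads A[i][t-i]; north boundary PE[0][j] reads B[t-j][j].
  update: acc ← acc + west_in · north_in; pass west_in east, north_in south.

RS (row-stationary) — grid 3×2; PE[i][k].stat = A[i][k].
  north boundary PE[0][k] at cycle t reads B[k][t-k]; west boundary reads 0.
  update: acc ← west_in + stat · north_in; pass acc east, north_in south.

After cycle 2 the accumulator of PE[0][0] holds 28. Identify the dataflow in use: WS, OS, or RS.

WS (2×2 grid), PE[0][0]:
  t=0 PE[0][0]: acc=36 h=9 v=36
  t=1 PE[0][0]: acc=28 h=7 v=28
  t=2 PE[0][0]: acc=28 h=7 v=28
OS (3×2 grid), PE[0][0]:
  t=0 PE[0][0]: acc=36 h=9 v=4
  t=1 PE[0][0]: acc=99 h=7 v=9
  t=2 PE[0][0]: acc=99 h=0 v=0
RS (3×2 grid), PE[0][0]:
  t=0 PE[0][0]: acc=36 h=36 v=4
  t=1 PE[0][0]: acc=54 h=54 v=6
  t=2 PE[0][0]: acc=0 h=0 v=0

dataflow = WS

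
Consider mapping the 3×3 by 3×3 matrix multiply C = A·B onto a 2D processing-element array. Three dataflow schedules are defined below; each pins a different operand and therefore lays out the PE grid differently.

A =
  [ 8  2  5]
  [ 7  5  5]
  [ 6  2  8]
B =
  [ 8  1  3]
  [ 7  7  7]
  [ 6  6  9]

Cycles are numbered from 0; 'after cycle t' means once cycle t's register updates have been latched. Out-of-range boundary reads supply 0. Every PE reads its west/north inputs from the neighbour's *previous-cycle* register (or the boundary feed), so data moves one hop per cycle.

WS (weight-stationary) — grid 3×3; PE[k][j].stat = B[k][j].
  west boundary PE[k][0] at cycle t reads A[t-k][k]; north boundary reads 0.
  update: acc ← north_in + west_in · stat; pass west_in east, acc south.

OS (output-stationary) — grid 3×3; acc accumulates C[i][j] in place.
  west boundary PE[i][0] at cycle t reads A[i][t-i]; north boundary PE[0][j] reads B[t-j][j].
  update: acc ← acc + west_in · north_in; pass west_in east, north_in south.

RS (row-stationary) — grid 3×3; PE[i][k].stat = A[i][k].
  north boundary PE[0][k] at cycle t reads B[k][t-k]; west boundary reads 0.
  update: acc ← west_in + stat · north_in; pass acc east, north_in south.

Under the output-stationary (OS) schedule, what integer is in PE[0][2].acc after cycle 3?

PE[0][2].acc = 38

Tracing OS — 3×3 array, target PE[0][2]:
  0: (0,1).acc=0  regs=<0,0>
  0: (0,2).acc=0  regs=<0,0>
  1: (0,1).acc=8  regs=<8,1>
  1: (0,2).acc=0  regs=<0,0>
  2: (0,1).acc=22  regs=<2,7>
  2: (0,2).acc=24  regs=<8,3>
  3: (0,1).acc=52  regs=<5,6>
  3: (0,2).acc=38  regs=<2,7>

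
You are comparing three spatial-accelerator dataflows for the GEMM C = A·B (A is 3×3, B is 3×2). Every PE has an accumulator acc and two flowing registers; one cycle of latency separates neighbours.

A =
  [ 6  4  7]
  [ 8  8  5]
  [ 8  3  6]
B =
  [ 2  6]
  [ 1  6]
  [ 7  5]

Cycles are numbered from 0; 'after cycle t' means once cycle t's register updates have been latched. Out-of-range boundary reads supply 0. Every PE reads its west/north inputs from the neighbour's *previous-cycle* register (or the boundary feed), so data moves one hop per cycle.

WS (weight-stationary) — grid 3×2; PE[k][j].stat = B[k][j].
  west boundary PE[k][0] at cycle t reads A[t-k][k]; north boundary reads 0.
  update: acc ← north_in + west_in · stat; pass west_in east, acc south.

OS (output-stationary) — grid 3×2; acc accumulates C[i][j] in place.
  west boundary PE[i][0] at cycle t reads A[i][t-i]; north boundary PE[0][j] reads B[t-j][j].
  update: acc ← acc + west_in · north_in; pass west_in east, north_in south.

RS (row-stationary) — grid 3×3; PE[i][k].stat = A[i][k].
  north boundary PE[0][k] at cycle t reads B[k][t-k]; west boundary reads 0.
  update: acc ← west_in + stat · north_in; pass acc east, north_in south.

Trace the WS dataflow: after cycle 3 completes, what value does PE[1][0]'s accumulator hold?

PE[1][0].acc = 19

WS (3×2). Following PE[1][0] plus its west/north inputs:
  step 0 · PE0,0: acc=12; fwd→6 fwd↓12
  step 0 · PE1,0: acc=0; fwd→0 fwd↓0
  step 1 · PE0,0: acc=16; fwd→8 fwd↓16
  step 1 · PE1,0: acc=16; fwd→4 fwd↓16
  step 2 · PE0,0: acc=16; fwd→8 fwd↓16
  step 2 · PE1,0: acc=24; fwd→8 fwd↓24
  step 3 · PE0,0: acc=0; fwd→0 fwd↓0
  step 3 · PE1,0: acc=19; fwd→3 fwd↓19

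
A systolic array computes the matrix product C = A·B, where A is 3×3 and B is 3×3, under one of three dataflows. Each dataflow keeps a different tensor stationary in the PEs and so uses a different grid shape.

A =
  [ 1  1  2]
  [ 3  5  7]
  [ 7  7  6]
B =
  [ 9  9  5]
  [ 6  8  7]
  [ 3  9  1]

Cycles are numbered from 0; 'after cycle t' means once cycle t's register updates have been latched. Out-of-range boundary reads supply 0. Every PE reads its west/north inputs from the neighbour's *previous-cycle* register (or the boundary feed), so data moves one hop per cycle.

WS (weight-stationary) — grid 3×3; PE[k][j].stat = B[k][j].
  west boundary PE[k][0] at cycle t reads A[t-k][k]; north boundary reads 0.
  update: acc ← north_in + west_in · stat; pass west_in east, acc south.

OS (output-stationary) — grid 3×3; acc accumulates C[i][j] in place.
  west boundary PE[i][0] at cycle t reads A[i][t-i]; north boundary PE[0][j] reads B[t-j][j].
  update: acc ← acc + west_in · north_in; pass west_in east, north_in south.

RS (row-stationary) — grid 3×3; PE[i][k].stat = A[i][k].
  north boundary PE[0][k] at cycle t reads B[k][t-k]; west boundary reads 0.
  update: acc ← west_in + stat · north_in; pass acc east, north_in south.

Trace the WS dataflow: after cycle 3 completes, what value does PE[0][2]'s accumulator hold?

PE[0][2].acc = 15

Tracing WS — 3×3 array, target PE[0][2]:
  t=0 PE[0][1]: acc=0 h=0 v=0
  t=0 PE[0][2]: acc=0 h=0 v=0
  t=1 PE[0][1]: acc=9 h=1 v=9
  t=1 PE[0][2]: acc=0 h=0 v=0
  t=2 PE[0][1]: acc=27 h=3 v=27
  t=2 PE[0][2]: acc=5 h=1 v=5
  t=3 PE[0][1]: acc=63 h=7 v=63
  t=3 PE[0][2]: acc=15 h=3 v=15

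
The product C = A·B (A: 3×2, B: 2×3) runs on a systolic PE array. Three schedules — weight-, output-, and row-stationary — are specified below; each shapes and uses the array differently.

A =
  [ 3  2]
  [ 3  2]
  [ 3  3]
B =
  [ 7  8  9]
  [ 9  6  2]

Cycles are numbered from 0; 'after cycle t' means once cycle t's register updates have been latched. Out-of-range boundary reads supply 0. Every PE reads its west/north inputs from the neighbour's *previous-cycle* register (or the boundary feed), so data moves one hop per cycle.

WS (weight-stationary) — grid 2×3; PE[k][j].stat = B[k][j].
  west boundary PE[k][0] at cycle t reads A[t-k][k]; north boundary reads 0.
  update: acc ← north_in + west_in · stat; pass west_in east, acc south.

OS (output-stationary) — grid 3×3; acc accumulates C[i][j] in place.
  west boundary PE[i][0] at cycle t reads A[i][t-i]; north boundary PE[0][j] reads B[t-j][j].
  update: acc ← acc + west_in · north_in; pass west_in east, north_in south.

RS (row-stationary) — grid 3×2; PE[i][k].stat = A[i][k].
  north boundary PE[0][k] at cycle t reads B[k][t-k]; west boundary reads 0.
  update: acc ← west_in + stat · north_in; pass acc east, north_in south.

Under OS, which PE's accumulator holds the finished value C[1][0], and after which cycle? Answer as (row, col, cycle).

(row, col, cycle) = (1, 0, 2)

Under OS, C[1][0] lands at PE[1][0]:
  t=0 PE[1][0]: acc=0 h=0 v=0
  t=1 PE[1][0]: acc=21 h=3 v=7
  t=2 PE[1][0]: acc=39 h=2 v=9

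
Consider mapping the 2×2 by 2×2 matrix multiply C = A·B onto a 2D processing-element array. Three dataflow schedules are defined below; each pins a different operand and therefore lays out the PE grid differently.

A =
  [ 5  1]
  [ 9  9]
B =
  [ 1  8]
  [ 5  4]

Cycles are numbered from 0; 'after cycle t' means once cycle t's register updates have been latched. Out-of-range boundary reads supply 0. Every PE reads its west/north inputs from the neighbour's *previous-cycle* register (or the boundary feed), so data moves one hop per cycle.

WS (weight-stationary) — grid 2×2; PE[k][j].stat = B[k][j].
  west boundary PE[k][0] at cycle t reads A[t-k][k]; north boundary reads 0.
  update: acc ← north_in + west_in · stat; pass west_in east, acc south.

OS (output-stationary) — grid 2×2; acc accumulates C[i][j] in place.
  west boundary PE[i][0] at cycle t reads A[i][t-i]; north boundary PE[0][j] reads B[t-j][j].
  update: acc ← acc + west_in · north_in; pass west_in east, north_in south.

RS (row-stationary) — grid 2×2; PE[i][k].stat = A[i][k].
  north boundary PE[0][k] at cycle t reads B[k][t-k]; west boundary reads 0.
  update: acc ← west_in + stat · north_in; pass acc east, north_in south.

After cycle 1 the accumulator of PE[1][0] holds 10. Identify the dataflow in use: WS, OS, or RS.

WS [2×2] PE[1][0] across cycles:
  0: (1,0).acc=0  regs=<0,0>
  1: (1,0).acc=10  regs=<1,10>
OS [2×2] PE[1][0] across cycles:
  0: (1,0).acc=0  regs=<0,0>
  1: (1,0).acc=9  regs=<9,1>
RS [2×2] PE[1][0] across cycles:
  0: (1,0).acc=0  regs=<0,0>
  1: (1,0).acc=9  regs=<9,1>

dataflow = WS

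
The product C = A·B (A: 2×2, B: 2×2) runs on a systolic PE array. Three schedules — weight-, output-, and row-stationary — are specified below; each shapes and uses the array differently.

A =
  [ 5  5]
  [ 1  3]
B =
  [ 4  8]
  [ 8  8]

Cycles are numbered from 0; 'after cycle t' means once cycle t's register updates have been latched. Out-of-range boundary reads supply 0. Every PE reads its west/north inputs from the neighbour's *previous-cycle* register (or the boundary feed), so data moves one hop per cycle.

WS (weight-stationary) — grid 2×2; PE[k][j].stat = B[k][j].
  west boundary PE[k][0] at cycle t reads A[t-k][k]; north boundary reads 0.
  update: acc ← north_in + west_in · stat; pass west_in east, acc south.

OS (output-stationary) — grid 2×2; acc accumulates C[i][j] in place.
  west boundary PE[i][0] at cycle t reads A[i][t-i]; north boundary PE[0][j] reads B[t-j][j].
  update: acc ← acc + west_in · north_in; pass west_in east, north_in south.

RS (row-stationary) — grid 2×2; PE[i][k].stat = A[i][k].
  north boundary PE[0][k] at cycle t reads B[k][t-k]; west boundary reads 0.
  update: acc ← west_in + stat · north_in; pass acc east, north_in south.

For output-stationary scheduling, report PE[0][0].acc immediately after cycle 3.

PE[0][0].acc = 60

OS 2×2: PE[0][0] cycle-by-cycle (with neighbour feeds):
  step 0 · PE0,0: acc=20; fwd→5 fwd↓4
  step 1 · PE0,0: acc=60; fwd→5 fwd↓8
  step 2 · PE0,0: acc=60; fwd→0 fwd↓0
  step 3 · PE0,0: acc=60; fwd→0 fwd↓0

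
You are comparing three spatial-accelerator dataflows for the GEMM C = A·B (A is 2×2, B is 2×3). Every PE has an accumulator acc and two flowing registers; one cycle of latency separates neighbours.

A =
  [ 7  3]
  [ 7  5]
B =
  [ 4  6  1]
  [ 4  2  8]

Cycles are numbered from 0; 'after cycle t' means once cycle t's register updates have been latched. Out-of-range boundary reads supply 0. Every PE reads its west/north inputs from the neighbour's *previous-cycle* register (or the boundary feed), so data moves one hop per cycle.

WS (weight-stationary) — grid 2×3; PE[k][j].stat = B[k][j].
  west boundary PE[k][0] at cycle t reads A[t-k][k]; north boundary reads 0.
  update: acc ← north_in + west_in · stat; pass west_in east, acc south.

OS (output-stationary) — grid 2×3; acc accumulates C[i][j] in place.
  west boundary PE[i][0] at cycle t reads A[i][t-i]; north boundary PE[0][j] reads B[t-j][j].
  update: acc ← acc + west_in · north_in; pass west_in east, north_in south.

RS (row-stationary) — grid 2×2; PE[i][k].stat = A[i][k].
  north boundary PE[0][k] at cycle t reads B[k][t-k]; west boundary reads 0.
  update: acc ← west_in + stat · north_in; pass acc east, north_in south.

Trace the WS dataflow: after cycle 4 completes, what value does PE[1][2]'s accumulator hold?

Tracing WS — 2×3 array, target PE[1][2]:
  [0] (0,2) acc=0 (h:0 v:0)
  [0] (1,1) acc=0 (h:0 v:0)
  [0] (1,2) acc=0 (h:0 v:0)
  [1] (0,2) acc=0 (h:0 v:0)
  [1] (1,1) acc=0 (h:0 v:0)
  [1] (1,2) acc=0 (h:0 v:0)
  [2] (0,2) acc=7 (h:7 v:7)
  [2] (1,1) acc=48 (h:3 v:48)
  [2] (1,2) acc=0 (h:0 v:0)
  [3] (0,2) acc=7 (h:7 v:7)
  [3] (1,1) acc=52 (h:5 v:52)
  [3] (1,2) acc=31 (h:3 v:31)
  [4] (0,2) acc=0 (h:0 v:0)
  [4] (1,1) acc=0 (h:0 v:0)
  [4] (1,2) acc=47 (h:5 v:47)

PE[1][2].acc = 47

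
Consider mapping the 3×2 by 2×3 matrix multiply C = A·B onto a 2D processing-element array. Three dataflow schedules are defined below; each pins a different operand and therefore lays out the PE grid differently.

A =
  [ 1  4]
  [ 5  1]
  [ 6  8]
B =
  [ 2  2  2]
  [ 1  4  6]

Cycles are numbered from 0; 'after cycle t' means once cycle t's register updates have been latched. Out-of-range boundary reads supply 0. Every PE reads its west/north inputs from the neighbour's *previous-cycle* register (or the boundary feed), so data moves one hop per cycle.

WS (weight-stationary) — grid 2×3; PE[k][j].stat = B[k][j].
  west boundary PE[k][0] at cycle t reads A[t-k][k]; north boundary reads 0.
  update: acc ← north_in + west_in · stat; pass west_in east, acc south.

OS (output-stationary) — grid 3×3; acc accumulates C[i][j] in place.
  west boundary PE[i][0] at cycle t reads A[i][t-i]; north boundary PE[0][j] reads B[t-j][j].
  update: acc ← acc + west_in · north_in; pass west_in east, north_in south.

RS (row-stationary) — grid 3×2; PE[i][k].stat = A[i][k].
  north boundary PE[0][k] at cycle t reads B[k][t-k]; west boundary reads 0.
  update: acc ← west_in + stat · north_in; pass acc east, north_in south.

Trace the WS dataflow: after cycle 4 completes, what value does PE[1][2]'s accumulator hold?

WS on a 2×3 grid — tracing PE[1][2] and its feeders:
  c0 r0c2: 0 / 0 / 0
  c0 r1c1: 0 / 0 / 0
  c0 r1c2: 0 / 0 / 0
  c1 r0c2: 0 / 0 / 0
  c1 r1c1: 0 / 0 / 0
  c1 r1c2: 0 / 0 / 0
  c2 r0c2: 2 / 1 / 2
  c2 r1c1: 18 / 4 / 18
  c2 r1c2: 0 / 0 / 0
  c3 r0c2: 10 / 5 / 10
  c3 r1c1: 14 / 1 / 14
  c3 r1c2: 26 / 4 / 26
  c4 r0c2: 12 / 6 / 12
  c4 r1c1: 44 / 8 / 44
  c4 r1c2: 16 / 1 / 16

PE[1][2].acc = 16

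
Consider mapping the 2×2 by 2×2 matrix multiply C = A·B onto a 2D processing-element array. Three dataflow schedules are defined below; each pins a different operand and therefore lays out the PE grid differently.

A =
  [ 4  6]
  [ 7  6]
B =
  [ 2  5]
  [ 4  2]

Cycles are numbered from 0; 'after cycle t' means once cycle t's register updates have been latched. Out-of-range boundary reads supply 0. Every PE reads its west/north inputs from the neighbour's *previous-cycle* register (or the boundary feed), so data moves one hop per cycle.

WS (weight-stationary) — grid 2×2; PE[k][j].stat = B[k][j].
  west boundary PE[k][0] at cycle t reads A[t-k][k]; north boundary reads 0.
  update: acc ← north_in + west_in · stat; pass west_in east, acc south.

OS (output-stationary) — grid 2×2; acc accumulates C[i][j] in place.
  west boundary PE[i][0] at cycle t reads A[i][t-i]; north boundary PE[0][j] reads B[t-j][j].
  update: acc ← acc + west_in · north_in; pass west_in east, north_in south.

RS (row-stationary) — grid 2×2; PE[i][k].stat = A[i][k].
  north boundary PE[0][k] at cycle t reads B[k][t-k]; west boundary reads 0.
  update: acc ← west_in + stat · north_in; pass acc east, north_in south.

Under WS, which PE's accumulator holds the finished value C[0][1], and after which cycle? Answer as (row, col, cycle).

WS: C[0][1] accumulates in PE[1][1]:
  @0  [1,1]  acc 0  |  →0  ↓0
  @1  [1,1]  acc 0  |  →0  ↓0
  @2  [1,1]  acc 32  |  →6  ↓32

(row, col, cycle) = (1, 1, 2)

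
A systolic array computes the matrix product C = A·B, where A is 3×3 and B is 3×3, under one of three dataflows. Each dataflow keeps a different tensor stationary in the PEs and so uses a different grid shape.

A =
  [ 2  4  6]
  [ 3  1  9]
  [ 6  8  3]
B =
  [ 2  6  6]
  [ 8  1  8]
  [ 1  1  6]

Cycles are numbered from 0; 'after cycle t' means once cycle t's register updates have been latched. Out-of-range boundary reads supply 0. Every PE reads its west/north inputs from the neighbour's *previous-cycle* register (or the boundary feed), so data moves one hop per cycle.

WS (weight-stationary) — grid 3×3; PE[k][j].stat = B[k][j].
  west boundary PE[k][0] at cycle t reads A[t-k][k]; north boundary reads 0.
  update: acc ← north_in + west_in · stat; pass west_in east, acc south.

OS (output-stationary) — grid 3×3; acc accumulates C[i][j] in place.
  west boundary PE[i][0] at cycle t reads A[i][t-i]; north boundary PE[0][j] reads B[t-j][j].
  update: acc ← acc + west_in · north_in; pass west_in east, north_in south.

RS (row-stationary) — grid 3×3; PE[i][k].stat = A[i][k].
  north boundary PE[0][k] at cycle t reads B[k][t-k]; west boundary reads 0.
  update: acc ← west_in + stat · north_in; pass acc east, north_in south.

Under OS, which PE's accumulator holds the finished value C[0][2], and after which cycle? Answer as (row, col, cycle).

(row, col, cycle) = (0, 2, 4)

OS — PE[0][2] is where C[0][2] collects:
  t=0 PE[0][2]: acc=0 h=0 v=0
  t=1 PE[0][2]: acc=0 h=0 v=0
  t=2 PE[0][2]: acc=12 h=2 v=6
  t=3 PE[0][2]: acc=44 h=4 v=8
  t=4 PE[0][2]: acc=80 h=6 v=6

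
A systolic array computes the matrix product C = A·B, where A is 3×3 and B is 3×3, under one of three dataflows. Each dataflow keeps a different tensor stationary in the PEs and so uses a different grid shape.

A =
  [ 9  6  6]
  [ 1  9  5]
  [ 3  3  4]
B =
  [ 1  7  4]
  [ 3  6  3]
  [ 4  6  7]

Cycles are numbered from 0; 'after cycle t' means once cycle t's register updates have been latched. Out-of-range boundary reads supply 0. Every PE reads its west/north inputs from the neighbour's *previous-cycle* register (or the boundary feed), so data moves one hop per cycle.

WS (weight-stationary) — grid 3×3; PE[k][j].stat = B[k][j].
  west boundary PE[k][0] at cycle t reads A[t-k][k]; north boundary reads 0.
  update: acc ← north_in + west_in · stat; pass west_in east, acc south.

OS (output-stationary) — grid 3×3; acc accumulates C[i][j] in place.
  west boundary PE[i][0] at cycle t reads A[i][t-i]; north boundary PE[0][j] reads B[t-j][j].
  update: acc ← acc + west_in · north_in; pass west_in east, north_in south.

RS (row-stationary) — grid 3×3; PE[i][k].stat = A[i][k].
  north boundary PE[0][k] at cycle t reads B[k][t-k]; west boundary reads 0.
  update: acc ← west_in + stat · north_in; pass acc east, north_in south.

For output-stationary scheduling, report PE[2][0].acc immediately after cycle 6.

PE[2][0].acc = 28

OS on a 3×3 grid — tracing PE[2][0] and its feeders:
  t=0 PE[1][0]: acc=0 h=0 v=0
  t=0 PE[2][0]: acc=0 h=0 v=0
  t=1 PE[1][0]: acc=1 h=1 v=1
  t=1 PE[2][0]: acc=0 h=0 v=0
  t=2 PE[1][0]: acc=28 h=9 v=3
  t=2 PE[2][0]: acc=3 h=3 v=1
  t=3 PE[1][0]: acc=48 h=5 v=4
  t=3 PE[2][0]: acc=12 h=3 v=3
  t=4 PE[1][0]: acc=48 h=0 v=0
  t=4 PE[2][0]: acc=28 h=4 v=4
  t=5 PE[1][0]: acc=48 h=0 v=0
  t=5 PE[2][0]: acc=28 h=0 v=0
  t=6 PE[1][0]: acc=48 h=0 v=0
  t=6 PE[2][0]: acc=28 h=0 v=0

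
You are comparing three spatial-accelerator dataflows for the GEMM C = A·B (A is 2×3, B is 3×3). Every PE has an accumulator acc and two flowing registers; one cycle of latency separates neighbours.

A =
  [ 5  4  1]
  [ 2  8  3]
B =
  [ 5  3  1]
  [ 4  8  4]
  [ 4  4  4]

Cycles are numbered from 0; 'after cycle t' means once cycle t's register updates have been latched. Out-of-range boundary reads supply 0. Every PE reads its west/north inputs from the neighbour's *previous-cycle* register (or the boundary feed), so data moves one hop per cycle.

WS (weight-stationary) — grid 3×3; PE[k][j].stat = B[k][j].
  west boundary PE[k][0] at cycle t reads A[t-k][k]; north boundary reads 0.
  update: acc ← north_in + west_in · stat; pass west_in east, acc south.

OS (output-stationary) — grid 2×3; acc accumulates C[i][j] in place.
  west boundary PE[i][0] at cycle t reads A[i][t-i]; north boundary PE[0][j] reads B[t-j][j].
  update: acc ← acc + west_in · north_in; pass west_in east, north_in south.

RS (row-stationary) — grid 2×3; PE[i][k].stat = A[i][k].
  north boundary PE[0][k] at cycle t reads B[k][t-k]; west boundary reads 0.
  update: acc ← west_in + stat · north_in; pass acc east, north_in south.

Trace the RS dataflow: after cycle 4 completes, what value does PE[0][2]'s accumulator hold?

PE[0][2].acc = 25

RS (2×3). Following PE[0][2] plus its west/north inputs:
  0: (0,1).acc=0  regs=<0,0>
  0: (0,2).acc=0  regs=<0,0>
  1: (0,1).acc=41  regs=<41,4>
  1: (0,2).acc=0  regs=<0,0>
  2: (0,1).acc=47  regs=<47,8>
  2: (0,2).acc=45  regs=<45,4>
  3: (0,1).acc=21  regs=<21,4>
  3: (0,2).acc=51  regs=<51,4>
  4: (0,1).acc=0  regs=<0,0>
  4: (0,2).acc=25  regs=<25,4>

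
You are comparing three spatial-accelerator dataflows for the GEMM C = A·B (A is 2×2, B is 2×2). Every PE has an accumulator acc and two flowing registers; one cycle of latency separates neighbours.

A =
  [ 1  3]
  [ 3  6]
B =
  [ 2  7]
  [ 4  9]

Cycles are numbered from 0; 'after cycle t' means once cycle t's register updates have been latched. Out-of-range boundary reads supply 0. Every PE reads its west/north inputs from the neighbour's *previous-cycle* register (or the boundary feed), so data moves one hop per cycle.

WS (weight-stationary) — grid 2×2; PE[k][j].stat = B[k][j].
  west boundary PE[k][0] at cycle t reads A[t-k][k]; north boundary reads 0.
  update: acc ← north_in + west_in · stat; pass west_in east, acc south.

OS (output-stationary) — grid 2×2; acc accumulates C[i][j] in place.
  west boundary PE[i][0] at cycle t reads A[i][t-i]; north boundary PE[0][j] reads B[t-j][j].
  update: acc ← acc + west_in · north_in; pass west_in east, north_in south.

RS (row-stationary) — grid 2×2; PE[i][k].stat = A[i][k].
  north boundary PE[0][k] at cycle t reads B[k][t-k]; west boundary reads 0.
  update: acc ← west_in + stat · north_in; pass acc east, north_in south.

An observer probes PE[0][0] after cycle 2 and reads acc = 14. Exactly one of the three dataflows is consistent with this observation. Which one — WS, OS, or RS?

Under WS (2×2), PE[0][0]:
  [0] (0,0) acc=2 (h:1 v:2)
  [1] (0,0) acc=6 (h:3 v:6)
  [2] (0,0) acc=0 (h:0 v:0)
Under OS (2×2), PE[0][0]:
  [0] (0,0) acc=2 (h:1 v:2)
  [1] (0,0) acc=14 (h:3 v:4)
  [2] (0,0) acc=14 (h:0 v:0)
Under RS (2×2), PE[0][0]:
  [0] (0,0) acc=2 (h:2 v:2)
  [1] (0,0) acc=7 (h:7 v:7)
  [2] (0,0) acc=0 (h:0 v:0)

dataflow = OS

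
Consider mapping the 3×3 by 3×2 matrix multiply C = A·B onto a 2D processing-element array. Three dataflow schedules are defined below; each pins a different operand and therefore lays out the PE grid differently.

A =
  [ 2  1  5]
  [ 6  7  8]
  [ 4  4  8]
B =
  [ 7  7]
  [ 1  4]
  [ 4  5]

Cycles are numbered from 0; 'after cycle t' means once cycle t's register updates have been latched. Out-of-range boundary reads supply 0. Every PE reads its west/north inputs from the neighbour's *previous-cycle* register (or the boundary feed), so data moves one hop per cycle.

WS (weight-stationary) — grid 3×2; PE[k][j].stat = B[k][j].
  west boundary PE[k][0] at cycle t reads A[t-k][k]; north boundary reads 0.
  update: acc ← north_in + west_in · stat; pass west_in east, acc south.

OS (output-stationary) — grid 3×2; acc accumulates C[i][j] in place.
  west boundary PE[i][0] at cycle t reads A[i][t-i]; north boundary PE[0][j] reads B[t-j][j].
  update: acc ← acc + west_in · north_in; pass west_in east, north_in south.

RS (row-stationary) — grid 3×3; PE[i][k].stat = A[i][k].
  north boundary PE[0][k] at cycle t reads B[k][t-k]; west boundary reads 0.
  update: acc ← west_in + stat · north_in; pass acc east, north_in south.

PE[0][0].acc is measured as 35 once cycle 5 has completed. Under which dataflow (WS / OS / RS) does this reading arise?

WS (3×2 grid), PE[0][0]:
  0: (0,0).acc=14  regs=<2,14>
  1: (0,0).acc=42  regs=<6,42>
  2: (0,0).acc=28  regs=<4,28>
  3: (0,0).acc=0  regs=<0,0>
  4: (0,0).acc=0  regs=<0,0>
  5: (0,0).acc=0  regs=<0,0>
OS (3×2 grid), PE[0][0]:
  0: (0,0).acc=14  regs=<2,7>
  1: (0,0).acc=15  regs=<1,1>
  2: (0,0).acc=35  regs=<5,4>
  3: (0,0).acc=35  regs=<0,0>
  4: (0,0).acc=35  regs=<0,0>
  5: (0,0).acc=35  regs=<0,0>
RS (3×3 grid), PE[0][0]:
  0: (0,0).acc=14  regs=<14,7>
  1: (0,0).acc=14  regs=<14,7>
  2: (0,0).acc=0  regs=<0,0>
  3: (0,0).acc=0  regs=<0,0>
  4: (0,0).acc=0  regs=<0,0>
  5: (0,0).acc=0  regs=<0,0>

dataflow = OS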